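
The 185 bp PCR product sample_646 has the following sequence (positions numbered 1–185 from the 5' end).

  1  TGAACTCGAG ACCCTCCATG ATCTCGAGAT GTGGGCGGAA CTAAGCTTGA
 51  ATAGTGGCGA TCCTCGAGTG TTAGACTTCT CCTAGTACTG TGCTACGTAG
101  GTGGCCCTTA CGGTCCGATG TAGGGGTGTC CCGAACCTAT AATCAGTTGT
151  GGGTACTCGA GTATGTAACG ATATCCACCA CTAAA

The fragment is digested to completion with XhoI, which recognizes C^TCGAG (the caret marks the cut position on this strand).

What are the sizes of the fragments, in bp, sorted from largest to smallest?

93, 40, 29, 18, 5 bp

XhoI sites (CTCGAG) start at positions 5, 23, 63, 156.
XhoI cuts after the first base of each site, so after positions 5, 23, 63, 156.
Linear molecule, 4 cuts → 5 fragments:
  1–5 → 5 bp
  6–23 → 18 bp
  24–63 → 40 bp
  64–156 → 93 bp
  157–185 → 29 bp
Sorted largest to smallest: 93, 40, 29, 18, 5 bp.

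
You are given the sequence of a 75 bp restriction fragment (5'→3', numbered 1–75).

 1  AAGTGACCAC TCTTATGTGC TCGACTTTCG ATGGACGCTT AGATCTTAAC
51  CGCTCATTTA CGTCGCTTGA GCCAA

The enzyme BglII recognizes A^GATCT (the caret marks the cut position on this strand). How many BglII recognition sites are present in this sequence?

AGATCT occurs starting at position 41.
BglII cuts at 1 site.

1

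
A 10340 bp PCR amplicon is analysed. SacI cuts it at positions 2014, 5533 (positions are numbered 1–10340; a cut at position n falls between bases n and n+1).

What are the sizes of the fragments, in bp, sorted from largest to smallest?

4807, 3519, 2014 bp

Linear molecule, 2 cuts → 3 fragments:
  2014 − 0 = 2014 bp
  5533 − 2014 = 3519 bp
  10340 − 5533 = 4807 bp
Sorted largest to smallest: 4807, 3519, 2014 bp.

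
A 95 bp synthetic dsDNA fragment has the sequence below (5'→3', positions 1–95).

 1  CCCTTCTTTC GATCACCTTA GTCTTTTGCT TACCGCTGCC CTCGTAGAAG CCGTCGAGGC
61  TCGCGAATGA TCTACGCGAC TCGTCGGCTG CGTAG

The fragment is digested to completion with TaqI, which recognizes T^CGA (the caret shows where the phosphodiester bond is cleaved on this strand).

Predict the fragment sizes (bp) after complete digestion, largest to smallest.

45, 41, 9 bp

TaqI sites (TCGA) start at positions 9, 54.
TaqI cuts after the first base of each site, so after positions 9, 54.
Linear molecule, 2 cuts → 3 fragments:
  1–9 → 9 bp
  10–54 → 45 bp
  55–95 → 41 bp
Sorted largest to smallest: 45, 41, 9 bp.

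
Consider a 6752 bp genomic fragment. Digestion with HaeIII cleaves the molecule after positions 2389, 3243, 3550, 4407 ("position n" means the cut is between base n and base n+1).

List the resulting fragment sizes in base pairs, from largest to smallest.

2389, 2345, 857, 854, 307 bp

Linear molecule, 4 cuts → 5 fragments:
  2389 − 0 = 2389 bp
  3243 − 2389 = 854 bp
  3550 − 3243 = 307 bp
  4407 − 3550 = 857 bp
  6752 − 4407 = 2345 bp
Sorted largest to smallest: 2389, 2345, 857, 854, 307 bp.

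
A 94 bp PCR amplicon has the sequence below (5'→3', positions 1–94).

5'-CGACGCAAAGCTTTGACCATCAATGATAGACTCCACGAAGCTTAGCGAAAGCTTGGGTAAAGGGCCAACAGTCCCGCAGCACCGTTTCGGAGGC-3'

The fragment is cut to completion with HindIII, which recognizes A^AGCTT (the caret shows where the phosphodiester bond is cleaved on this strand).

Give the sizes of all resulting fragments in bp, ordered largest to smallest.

HindIII sites (AAGCTT) start at positions 8, 38, 49.
HindIII cuts after the first base of each site, so after positions 8, 38, 49.
Linear molecule, 3 cuts → 4 fragments:
  1–8 → 8 bp
  9–38 → 30 bp
  39–49 → 11 bp
  50–94 → 45 bp
Sorted largest to smallest: 45, 30, 11, 8 bp.

45, 30, 11, 8 bp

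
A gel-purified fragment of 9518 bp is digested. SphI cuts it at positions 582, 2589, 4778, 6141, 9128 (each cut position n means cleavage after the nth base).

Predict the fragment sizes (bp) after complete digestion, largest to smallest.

2987, 2189, 2007, 1363, 582, 390 bp

Linear molecule, 5 cuts → 6 fragments:
  582 − 0 = 582 bp
  2589 − 582 = 2007 bp
  4778 − 2589 = 2189 bp
  6141 − 4778 = 1363 bp
  9128 − 6141 = 2987 bp
  9518 − 9128 = 390 bp
Sorted largest to smallest: 2987, 2189, 2007, 1363, 582, 390 bp.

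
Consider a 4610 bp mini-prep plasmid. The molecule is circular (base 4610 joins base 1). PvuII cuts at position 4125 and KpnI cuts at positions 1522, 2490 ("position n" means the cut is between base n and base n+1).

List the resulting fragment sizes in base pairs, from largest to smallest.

2007, 1635, 968 bp

Combined cut positions (sorted): 1522, 2490, 4125.
Circular molecule, 3 cuts → 3 fragments:
  2490 − 1522 = 968 bp
  4125 − 2490 = 1635 bp
  wrap: 4610 − 4125 + 1522 = 2007 bp
Sorted largest to smallest: 2007, 1635, 968 bp.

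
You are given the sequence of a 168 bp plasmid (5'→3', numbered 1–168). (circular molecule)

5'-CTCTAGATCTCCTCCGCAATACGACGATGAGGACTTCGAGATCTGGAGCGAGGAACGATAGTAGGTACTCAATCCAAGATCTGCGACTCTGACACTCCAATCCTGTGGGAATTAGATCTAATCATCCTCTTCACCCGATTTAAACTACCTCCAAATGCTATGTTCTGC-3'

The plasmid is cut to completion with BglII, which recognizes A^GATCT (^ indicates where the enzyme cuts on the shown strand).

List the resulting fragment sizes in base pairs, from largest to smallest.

BglII sites (AGATCT) start at positions 5, 39, 77, 114.
BglII cuts after the first base of each site, so after positions 5, 39, 77, 114.
Circular molecule, 4 cuts → 4 fragments:
  6–39 → 34 bp
  40–77 → 38 bp
  78–114 → 37 bp
  115–168 then 1–5 → 54 + 5 = 59 bp
Sorted largest to smallest: 59, 38, 37, 34 bp.

59, 38, 37, 34 bp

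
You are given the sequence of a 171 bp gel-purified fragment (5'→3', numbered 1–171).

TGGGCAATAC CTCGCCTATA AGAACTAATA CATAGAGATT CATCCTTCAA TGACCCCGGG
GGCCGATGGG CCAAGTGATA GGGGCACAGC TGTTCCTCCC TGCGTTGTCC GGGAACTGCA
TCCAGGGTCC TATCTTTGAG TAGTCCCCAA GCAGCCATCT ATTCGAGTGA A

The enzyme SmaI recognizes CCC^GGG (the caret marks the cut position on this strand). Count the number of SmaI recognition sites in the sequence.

1

CCCGGG occurs starting at position 55.
SmaI cuts at 1 site.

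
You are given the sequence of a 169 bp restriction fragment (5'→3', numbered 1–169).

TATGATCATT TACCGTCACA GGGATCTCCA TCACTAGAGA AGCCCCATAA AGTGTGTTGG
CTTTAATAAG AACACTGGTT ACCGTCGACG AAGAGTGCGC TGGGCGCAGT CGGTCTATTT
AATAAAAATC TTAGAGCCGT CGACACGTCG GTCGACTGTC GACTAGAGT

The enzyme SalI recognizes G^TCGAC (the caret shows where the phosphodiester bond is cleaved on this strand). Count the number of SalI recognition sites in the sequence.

GTCGAC occurs starting at positions 84, 139, 151, 158.
SalI cuts at 4 sites.

4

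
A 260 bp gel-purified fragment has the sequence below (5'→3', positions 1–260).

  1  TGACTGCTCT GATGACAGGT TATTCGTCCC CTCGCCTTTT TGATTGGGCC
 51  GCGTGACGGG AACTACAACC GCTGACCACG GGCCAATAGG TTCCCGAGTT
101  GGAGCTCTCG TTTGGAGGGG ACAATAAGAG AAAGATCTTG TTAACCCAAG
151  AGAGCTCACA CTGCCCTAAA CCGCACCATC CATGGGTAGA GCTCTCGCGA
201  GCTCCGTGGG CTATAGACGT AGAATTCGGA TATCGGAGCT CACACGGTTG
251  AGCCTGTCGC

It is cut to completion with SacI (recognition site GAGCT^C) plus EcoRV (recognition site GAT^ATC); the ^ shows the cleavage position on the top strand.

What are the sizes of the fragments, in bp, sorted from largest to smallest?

106, 50, 37, 28, 20, 10, 9 bp

SacI sites (GAGCTC) start at positions 102, 152, 189, 199, 236.
SacI cuts after base 5 of each site (before the last base), so after positions 106, 156, 193, 203, 240.
The EcoRV site (GATATC) starts at position 229.
EcoRV cuts after base 3 of each site, so after position 231.
Combined cut positions: 106, 156, 193, 203, 231, 240.
Linear molecule, 6 cuts → 7 fragments:
  1–106 → 106 bp
  107–156 → 50 bp
  157–193 → 37 bp
  194–203 → 10 bp
  204–231 → 28 bp
  232–240 → 9 bp
  241–260 → 20 bp
Sorted largest to smallest: 106, 50, 37, 28, 20, 10, 9 bp.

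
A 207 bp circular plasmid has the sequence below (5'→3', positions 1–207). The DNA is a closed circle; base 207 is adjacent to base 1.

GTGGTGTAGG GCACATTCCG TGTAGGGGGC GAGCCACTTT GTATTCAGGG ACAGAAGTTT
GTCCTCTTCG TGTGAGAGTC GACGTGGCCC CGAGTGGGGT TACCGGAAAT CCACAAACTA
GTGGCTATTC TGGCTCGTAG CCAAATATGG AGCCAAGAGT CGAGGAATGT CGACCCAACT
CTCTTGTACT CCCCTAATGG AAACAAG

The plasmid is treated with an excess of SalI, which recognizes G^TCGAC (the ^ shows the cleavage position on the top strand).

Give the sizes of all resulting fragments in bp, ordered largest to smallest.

SalI sites (GTCGAC) start at positions 78, 169.
SalI cuts after the first base of each site, so after positions 78, 169.
Circular molecule, 2 cuts → 2 fragments:
  79–169 → 91 bp
  170–207 then 1–78 → 38 + 78 = 116 bp
Sorted largest to smallest: 116, 91 bp.

116, 91 bp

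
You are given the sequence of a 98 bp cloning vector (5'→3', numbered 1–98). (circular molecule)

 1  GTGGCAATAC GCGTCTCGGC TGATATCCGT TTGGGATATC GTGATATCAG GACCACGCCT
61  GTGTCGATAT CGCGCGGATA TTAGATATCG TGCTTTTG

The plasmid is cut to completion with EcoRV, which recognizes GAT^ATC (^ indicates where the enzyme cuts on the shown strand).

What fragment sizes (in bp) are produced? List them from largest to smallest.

36, 23, 18, 13, 8 bp

EcoRV sites (GATATC) start at positions 22, 35, 43, 66, 84.
EcoRV cuts after base 3 of each site, so after positions 24, 37, 45, 68, 86.
Circular molecule, 5 cuts → 5 fragments:
  25–37 → 13 bp
  38–45 → 8 bp
  46–68 → 23 bp
  69–86 → 18 bp
  87–98 then 1–24 → 12 + 24 = 36 bp
Sorted largest to smallest: 36, 23, 18, 13, 8 bp.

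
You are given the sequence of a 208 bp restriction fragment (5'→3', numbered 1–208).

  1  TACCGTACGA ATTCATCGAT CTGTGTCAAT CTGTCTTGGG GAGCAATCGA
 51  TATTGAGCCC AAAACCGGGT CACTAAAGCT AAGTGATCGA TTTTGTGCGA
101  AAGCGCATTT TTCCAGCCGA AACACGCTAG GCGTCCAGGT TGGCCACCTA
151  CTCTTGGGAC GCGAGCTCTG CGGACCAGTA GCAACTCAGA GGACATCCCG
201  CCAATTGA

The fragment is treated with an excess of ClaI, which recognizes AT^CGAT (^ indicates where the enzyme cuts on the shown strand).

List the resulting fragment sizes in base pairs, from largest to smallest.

121, 40, 31, 16 bp

ClaI sites (ATCGAT) start at positions 15, 46, 86.
ClaI cuts after base 2 of each site, so after positions 16, 47, 87.
Linear molecule, 3 cuts → 4 fragments:
  1–16 → 16 bp
  17–47 → 31 bp
  48–87 → 40 bp
  88–208 → 121 bp
Sorted largest to smallest: 121, 40, 31, 16 bp.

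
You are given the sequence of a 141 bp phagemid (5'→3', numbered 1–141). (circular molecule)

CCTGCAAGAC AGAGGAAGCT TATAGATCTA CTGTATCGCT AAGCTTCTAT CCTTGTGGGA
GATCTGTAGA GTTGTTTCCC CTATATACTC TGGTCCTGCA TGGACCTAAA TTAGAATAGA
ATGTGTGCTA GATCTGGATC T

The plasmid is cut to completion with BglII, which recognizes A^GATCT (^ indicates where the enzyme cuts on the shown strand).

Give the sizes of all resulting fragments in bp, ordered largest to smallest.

70, 36, 35 bp

BglII sites (AGATCT) start at positions 24, 60, 130.
BglII cuts after the first base of each site, so after positions 24, 60, 130.
Circular molecule, 3 cuts → 3 fragments:
  25–60 → 36 bp
  61–130 → 70 bp
  131–141 then 1–24 → 11 + 24 = 35 bp
Sorted largest to smallest: 70, 36, 35 bp.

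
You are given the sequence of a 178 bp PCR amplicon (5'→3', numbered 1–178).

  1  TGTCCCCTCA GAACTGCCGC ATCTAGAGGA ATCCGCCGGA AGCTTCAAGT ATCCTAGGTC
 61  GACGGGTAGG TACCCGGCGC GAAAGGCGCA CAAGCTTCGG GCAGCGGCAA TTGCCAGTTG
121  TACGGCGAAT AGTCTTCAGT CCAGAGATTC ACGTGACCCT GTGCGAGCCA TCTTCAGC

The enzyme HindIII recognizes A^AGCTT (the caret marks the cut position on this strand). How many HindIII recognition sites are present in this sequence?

AAGCTT occurs starting at positions 40, 92.
HindIII cuts at 2 sites.

2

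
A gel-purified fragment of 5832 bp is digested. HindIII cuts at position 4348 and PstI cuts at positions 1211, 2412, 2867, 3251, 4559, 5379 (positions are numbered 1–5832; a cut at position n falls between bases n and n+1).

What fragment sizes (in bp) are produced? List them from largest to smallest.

1211, 1201, 1097, 820, 455, 453, 384, 211 bp

Combined cut positions (sorted): 1211, 2412, 2867, 3251, 4348, 4559, 5379.
Linear molecule, 7 cuts → 8 fragments:
  1211 − 0 = 1211 bp
  2412 − 1211 = 1201 bp
  2867 − 2412 = 455 bp
  3251 − 2867 = 384 bp
  4348 − 3251 = 1097 bp
  4559 − 4348 = 211 bp
  5379 − 4559 = 820 bp
  5832 − 5379 = 453 bp
Sorted largest to smallest: 1211, 1201, 1097, 820, 455, 453, 384, 211 bp.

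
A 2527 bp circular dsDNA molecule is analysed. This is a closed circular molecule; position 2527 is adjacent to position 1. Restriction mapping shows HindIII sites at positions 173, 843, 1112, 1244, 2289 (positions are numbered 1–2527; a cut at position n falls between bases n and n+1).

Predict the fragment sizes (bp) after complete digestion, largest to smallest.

Circular molecule, 5 cuts → 5 fragments:
  843 − 173 = 670 bp
  1112 − 843 = 269 bp
  1244 − 1112 = 132 bp
  2289 − 1244 = 1045 bp
  wrap: 2527 − 2289 + 173 = 411 bp
Sorted largest to smallest: 1045, 670, 411, 269, 132 bp.

1045, 670, 411, 269, 132 bp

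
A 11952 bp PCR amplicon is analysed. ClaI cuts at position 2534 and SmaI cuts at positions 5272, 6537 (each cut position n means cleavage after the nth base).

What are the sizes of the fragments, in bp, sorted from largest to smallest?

Combined cut positions (sorted): 2534, 5272, 6537.
Linear molecule, 3 cuts → 4 fragments:
  2534 − 0 = 2534 bp
  5272 − 2534 = 2738 bp
  6537 − 5272 = 1265 bp
  11952 − 6537 = 5415 bp
Sorted largest to smallest: 5415, 2738, 2534, 1265 bp.

5415, 2738, 2534, 1265 bp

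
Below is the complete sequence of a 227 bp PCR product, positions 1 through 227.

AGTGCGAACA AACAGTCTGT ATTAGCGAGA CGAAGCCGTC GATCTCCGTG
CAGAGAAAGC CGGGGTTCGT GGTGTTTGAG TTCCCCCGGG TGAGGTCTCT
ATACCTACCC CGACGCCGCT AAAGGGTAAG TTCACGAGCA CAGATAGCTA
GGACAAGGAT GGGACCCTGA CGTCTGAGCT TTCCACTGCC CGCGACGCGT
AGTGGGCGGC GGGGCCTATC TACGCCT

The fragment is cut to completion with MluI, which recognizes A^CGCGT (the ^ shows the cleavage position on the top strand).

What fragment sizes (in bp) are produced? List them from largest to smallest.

The MluI site (ACGCGT) starts at position 195.
MluI cuts after the first base of each site, so after position 195.
Linear molecule, 1 cut → 2 fragments:
  1–195 → 195 bp
  196–227 → 32 bp
Sorted largest to smallest: 195, 32 bp.

195, 32 bp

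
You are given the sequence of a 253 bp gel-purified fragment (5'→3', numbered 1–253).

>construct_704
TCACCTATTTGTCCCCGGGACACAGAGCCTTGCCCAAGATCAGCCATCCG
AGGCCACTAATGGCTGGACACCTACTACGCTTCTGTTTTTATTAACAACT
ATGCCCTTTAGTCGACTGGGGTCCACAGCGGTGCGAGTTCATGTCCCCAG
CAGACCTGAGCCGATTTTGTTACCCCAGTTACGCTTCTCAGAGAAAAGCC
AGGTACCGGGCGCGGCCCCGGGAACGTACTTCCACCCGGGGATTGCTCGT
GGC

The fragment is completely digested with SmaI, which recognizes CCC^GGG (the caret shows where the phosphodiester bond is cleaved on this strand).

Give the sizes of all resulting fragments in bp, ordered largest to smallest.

203, 18, 16, 16 bp

SmaI sites (CCCGGG) start at positions 14, 217, 235.
SmaI cuts after base 3 of each site, so after positions 16, 219, 237.
Linear molecule, 3 cuts → 4 fragments:
  1–16 → 16 bp
  17–219 → 203 bp
  220–237 → 18 bp
  238–253 → 16 bp
Sorted largest to smallest: 203, 18, 16, 16 bp.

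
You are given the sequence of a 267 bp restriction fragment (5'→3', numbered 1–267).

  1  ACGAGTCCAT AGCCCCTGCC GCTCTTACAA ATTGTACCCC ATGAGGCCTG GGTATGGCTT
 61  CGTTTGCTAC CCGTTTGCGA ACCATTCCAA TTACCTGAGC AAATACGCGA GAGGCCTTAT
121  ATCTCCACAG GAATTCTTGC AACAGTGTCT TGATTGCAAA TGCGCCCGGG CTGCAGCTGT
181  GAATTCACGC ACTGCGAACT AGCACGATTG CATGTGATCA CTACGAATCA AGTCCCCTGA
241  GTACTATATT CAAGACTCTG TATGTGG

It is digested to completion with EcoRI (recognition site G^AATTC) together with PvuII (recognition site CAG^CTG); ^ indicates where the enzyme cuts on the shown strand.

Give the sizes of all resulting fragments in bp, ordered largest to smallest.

EcoRI sites (GAATTC) start at positions 131, 181.
EcoRI cuts after the first base of each site, so after positions 131, 181.
The PvuII site (CAGCTG) starts at position 174.
PvuII cuts after base 3 of each site, so after position 176.
Combined cut positions: 131, 176, 181.
Linear molecule, 3 cuts → 4 fragments:
  1–131 → 131 bp
  132–176 → 45 bp
  177–181 → 5 bp
  182–267 → 86 bp
Sorted largest to smallest: 131, 86, 45, 5 bp.

131, 86, 45, 5 bp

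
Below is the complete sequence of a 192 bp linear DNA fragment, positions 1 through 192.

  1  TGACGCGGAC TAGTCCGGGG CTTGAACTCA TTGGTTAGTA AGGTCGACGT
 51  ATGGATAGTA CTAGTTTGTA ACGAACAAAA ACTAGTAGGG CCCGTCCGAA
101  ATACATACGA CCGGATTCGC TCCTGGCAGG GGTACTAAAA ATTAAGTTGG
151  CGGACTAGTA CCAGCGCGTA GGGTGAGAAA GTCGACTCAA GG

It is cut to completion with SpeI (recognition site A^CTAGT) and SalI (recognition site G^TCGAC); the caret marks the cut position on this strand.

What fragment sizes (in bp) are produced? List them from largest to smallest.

73, 34, 27, 21, 17, 11, 9 bp

SpeI sites (ACTAGT) start at positions 9, 60, 81, 154.
SpeI cuts after the first base of each site, so after positions 9, 60, 81, 154.
SalI sites (GTCGAC) start at positions 43, 181.
SalI cuts after the first base of each site, so after positions 43, 181.
Combined cut positions: 9, 43, 60, 81, 154, 181.
Linear molecule, 6 cuts → 7 fragments:
  1–9 → 9 bp
  10–43 → 34 bp
  44–60 → 17 bp
  61–81 → 21 bp
  82–154 → 73 bp
  155–181 → 27 bp
  182–192 → 11 bp
Sorted largest to smallest: 73, 34, 27, 21, 17, 11, 9 bp.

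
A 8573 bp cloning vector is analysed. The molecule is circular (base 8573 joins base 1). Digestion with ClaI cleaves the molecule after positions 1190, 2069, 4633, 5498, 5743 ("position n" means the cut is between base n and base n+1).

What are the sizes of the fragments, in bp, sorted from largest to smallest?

4020, 2564, 879, 865, 245 bp

Circular molecule, 5 cuts → 5 fragments:
  2069 − 1190 = 879 bp
  4633 − 2069 = 2564 bp
  5498 − 4633 = 865 bp
  5743 − 5498 = 245 bp
  wrap: 8573 − 5743 + 1190 = 4020 bp
Sorted largest to smallest: 4020, 2564, 879, 865, 245 bp.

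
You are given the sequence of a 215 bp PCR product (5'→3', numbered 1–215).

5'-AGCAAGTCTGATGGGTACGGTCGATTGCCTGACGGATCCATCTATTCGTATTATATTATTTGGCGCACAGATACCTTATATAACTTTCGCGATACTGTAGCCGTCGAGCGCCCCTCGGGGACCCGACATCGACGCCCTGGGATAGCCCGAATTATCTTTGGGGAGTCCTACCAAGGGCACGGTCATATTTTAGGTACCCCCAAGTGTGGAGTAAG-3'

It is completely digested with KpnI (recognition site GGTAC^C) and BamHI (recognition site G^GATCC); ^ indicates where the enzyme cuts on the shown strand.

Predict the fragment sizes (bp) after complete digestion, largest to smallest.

163, 34, 18 bp

The KpnI site (GGTACC) starts at position 193.
KpnI cuts after base 5 of each site (before the last base), so after position 197.
The BamHI site (GGATCC) starts at position 34.
BamHI cuts after the first base of each site, so after position 34.
Combined cut positions: 34, 197.
Linear molecule, 2 cuts → 3 fragments:
  1–34 → 34 bp
  35–197 → 163 bp
  198–215 → 18 bp
Sorted largest to smallest: 163, 34, 18 bp.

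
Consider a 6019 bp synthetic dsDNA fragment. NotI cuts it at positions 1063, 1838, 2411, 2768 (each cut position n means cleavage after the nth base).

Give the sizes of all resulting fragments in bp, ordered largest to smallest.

Linear molecule, 4 cuts → 5 fragments:
  1063 − 0 = 1063 bp
  1838 − 1063 = 775 bp
  2411 − 1838 = 573 bp
  2768 − 2411 = 357 bp
  6019 − 2768 = 3251 bp
Sorted largest to smallest: 3251, 1063, 775, 573, 357 bp.

3251, 1063, 775, 573, 357 bp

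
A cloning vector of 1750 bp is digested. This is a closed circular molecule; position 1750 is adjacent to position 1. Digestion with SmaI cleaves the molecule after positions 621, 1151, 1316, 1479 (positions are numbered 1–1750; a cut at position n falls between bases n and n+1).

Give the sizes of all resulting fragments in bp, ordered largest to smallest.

892, 530, 165, 163 bp

Circular molecule, 4 cuts → 4 fragments:
  1151 − 621 = 530 bp
  1316 − 1151 = 165 bp
  1479 − 1316 = 163 bp
  wrap: 1750 − 1479 + 621 = 892 bp
Sorted largest to smallest: 892, 530, 165, 163 bp.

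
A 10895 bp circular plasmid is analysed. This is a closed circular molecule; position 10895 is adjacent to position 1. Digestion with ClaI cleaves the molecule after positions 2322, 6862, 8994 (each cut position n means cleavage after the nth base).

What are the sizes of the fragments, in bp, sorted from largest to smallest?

Circular molecule, 3 cuts → 3 fragments:
  6862 − 2322 = 4540 bp
  8994 − 6862 = 2132 bp
  wrap: 10895 − 8994 + 2322 = 4223 bp
Sorted largest to smallest: 4540, 4223, 2132 bp.

4540, 4223, 2132 bp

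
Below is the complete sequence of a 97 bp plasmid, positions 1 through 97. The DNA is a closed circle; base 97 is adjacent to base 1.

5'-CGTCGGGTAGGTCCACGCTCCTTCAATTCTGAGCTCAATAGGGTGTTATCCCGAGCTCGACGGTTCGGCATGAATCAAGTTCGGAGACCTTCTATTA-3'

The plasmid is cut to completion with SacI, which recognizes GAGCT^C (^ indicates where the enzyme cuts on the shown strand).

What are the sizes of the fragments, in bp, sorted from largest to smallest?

SacI sites (GAGCTC) start at positions 31, 53.
SacI cuts after base 5 of each site (before the last base), so after positions 35, 57.
Circular molecule, 2 cuts → 2 fragments:
  36–57 → 22 bp
  58–97 then 1–35 → 40 + 35 = 75 bp
Sorted largest to smallest: 75, 22 bp.

75, 22 bp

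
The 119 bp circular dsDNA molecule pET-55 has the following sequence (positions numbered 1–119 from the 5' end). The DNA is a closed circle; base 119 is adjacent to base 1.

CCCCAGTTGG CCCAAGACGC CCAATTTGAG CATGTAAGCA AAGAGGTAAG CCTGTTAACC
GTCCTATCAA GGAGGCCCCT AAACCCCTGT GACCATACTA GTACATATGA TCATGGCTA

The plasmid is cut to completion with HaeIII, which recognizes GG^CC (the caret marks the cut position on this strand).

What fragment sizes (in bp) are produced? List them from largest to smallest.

HaeIII sites (GGCC) start at positions 9, 74.
HaeIII cuts after base 2 of each site, so after positions 10, 75.
Circular molecule, 2 cuts → 2 fragments:
  11–75 → 65 bp
  76–119 then 1–10 → 44 + 10 = 54 bp
Sorted largest to smallest: 65, 54 bp.

65, 54 bp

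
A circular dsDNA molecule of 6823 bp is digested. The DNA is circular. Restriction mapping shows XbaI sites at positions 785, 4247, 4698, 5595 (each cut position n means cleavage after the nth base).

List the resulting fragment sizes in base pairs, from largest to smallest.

3462, 2013, 897, 451 bp

Circular molecule, 4 cuts → 4 fragments:
  4247 − 785 = 3462 bp
  4698 − 4247 = 451 bp
  5595 − 4698 = 897 bp
  wrap: 6823 − 5595 + 785 = 2013 bp
Sorted largest to smallest: 3462, 2013, 897, 451 bp.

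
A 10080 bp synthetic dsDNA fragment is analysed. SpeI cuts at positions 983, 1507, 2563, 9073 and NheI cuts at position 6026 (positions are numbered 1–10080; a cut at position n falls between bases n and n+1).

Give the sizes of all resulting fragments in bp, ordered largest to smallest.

Combined cut positions (sorted): 983, 1507, 2563, 6026, 9073.
Linear molecule, 5 cuts → 6 fragments:
  983 − 0 = 983 bp
  1507 − 983 = 524 bp
  2563 − 1507 = 1056 bp
  6026 − 2563 = 3463 bp
  9073 − 6026 = 3047 bp
  10080 − 9073 = 1007 bp
Sorted largest to smallest: 3463, 3047, 1056, 1007, 983, 524 bp.

3463, 3047, 1056, 1007, 983, 524 bp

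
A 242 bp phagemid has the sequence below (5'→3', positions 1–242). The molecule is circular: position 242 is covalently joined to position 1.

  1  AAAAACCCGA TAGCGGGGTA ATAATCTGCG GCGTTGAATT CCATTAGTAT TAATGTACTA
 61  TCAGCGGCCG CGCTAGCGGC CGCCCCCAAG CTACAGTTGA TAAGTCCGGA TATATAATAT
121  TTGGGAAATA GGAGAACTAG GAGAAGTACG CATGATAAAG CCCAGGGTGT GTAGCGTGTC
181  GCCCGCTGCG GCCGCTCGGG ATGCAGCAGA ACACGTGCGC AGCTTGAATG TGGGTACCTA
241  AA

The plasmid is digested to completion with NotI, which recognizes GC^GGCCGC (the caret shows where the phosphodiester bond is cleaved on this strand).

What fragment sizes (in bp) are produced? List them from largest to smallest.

118, 112, 12 bp

NotI sites (GCGGCCGC) start at positions 64, 76, 188.
NotI cuts after base 2 of each site, so after positions 65, 77, 189.
Circular molecule, 3 cuts → 3 fragments:
  66–77 → 12 bp
  78–189 → 112 bp
  190–242 then 1–65 → 53 + 65 = 118 bp
Sorted largest to smallest: 118, 112, 12 bp.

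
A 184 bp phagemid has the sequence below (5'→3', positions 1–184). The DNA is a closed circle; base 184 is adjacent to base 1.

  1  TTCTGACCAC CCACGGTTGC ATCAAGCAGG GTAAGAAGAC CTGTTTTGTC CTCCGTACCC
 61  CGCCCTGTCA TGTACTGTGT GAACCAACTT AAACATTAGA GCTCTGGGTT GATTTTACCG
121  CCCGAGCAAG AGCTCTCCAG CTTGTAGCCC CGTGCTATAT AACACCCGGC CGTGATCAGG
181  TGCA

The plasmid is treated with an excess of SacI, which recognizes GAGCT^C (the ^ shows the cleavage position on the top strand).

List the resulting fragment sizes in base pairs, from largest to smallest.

153, 31 bp

SacI sites (GAGCTC) start at positions 99, 130.
SacI cuts after base 5 of each site (before the last base), so after positions 103, 134.
Circular molecule, 2 cuts → 2 fragments:
  104–134 → 31 bp
  135–184 then 1–103 → 50 + 103 = 153 bp
Sorted largest to smallest: 153, 31 bp.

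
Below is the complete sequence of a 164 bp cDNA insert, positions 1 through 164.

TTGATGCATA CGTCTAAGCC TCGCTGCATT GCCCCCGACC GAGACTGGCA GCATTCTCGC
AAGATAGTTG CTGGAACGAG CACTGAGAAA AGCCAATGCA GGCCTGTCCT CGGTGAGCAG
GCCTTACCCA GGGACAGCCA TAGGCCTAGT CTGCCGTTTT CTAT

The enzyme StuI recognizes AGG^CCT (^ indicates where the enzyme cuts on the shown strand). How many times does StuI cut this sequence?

AGGCCT occurs starting at positions 100, 119, 142.
StuI cuts at 3 sites.

3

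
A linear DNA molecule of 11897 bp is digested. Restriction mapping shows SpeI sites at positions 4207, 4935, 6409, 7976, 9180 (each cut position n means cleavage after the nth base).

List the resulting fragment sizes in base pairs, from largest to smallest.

Linear molecule, 5 cuts → 6 fragments:
  4207 − 0 = 4207 bp
  4935 − 4207 = 728 bp
  6409 − 4935 = 1474 bp
  7976 − 6409 = 1567 bp
  9180 − 7976 = 1204 bp
  11897 − 9180 = 2717 bp
Sorted largest to smallest: 4207, 2717, 1567, 1474, 1204, 728 bp.

4207, 2717, 1567, 1474, 1204, 728 bp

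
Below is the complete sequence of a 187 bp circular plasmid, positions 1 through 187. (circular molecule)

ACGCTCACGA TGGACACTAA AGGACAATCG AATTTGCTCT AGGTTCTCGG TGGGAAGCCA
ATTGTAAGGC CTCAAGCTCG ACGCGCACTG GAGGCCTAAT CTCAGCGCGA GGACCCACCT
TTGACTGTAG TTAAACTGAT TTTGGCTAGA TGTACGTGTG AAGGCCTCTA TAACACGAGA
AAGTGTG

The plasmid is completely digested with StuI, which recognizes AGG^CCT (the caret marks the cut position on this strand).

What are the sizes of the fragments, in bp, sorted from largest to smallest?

92, 70, 25 bp

StuI sites (AGGCCT) start at positions 67, 92, 162.
StuI cuts after base 3 of each site, so after positions 69, 94, 164.
Circular molecule, 3 cuts → 3 fragments:
  70–94 → 25 bp
  95–164 → 70 bp
  165–187 then 1–69 → 23 + 69 = 92 bp
Sorted largest to smallest: 92, 70, 25 bp.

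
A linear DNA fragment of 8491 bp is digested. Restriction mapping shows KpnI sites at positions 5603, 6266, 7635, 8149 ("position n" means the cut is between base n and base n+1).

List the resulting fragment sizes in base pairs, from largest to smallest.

5603, 1369, 663, 514, 342 bp

Linear molecule, 4 cuts → 5 fragments:
  5603 − 0 = 5603 bp
  6266 − 5603 = 663 bp
  7635 − 6266 = 1369 bp
  8149 − 7635 = 514 bp
  8491 − 8149 = 342 bp
Sorted largest to smallest: 5603, 1369, 663, 514, 342 bp.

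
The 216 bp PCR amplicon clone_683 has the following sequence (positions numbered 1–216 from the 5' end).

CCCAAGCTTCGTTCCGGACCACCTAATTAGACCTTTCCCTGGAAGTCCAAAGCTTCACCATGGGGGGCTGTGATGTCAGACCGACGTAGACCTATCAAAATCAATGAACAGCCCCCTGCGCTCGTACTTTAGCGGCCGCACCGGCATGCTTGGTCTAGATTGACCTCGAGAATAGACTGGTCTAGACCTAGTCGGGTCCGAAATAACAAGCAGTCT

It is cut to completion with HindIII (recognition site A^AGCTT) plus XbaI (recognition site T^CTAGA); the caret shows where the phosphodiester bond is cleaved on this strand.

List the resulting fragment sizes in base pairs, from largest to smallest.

HindIII sites (AAGCTT) start at positions 4, 50.
HindIII cuts after the first base of each site, so after positions 4, 50.
XbaI sites (TCTAGA) start at positions 154, 181.
XbaI cuts after the first base of each site, so after positions 154, 181.
Combined cut positions: 4, 50, 154, 181.
Linear molecule, 4 cuts → 5 fragments:
  1–4 → 4 bp
  5–50 → 46 bp
  51–154 → 104 bp
  155–181 → 27 bp
  182–216 → 35 bp
Sorted largest to smallest: 104, 46, 35, 27, 4 bp.

104, 46, 35, 27, 4 bp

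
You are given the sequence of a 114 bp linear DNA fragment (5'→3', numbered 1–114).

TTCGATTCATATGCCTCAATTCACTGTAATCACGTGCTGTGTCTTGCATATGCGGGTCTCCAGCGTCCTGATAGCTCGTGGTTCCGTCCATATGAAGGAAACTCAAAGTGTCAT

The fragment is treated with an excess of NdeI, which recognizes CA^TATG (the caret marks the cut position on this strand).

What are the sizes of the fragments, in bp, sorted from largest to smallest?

NdeI sites (CATATG) start at positions 8, 47, 89.
NdeI cuts after base 2 of each site, so after positions 9, 48, 90.
Linear molecule, 3 cuts → 4 fragments:
  1–9 → 9 bp
  10–48 → 39 bp
  49–90 → 42 bp
  91–114 → 24 bp
Sorted largest to smallest: 42, 39, 24, 9 bp.

42, 39, 24, 9 bp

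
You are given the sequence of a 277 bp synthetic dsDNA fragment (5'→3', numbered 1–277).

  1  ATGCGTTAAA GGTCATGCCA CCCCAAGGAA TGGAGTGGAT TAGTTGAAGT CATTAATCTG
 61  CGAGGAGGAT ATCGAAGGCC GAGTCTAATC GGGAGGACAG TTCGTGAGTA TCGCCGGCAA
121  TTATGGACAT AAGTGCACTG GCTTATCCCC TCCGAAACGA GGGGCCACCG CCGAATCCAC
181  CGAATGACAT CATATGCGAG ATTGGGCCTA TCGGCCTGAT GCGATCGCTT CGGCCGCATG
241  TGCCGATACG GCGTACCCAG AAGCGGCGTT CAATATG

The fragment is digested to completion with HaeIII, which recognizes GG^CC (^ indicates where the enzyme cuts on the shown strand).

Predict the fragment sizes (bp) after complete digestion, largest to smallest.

86, 78, 44, 42, 19, 8 bp

HaeIII sites (GGCC) start at positions 77, 163, 205, 213, 232.
HaeIII cuts after base 2 of each site, so after positions 78, 164, 206, 214, 233.
Linear molecule, 5 cuts → 6 fragments:
  1–78 → 78 bp
  79–164 → 86 bp
  165–206 → 42 bp
  207–214 → 8 bp
  215–233 → 19 bp
  234–277 → 44 bp
Sorted largest to smallest: 86, 78, 44, 42, 19, 8 bp.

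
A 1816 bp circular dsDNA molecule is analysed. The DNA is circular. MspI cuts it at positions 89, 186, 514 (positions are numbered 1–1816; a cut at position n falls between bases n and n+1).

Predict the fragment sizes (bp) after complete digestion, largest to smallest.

1391, 328, 97 bp

Circular molecule, 3 cuts → 3 fragments:
  186 − 89 = 97 bp
  514 − 186 = 328 bp
  wrap: 1816 − 514 + 89 = 1391 bp
Sorted largest to smallest: 1391, 328, 97 bp.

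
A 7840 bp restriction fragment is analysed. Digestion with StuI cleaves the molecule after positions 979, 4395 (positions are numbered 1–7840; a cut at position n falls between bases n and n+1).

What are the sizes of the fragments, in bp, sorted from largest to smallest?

3445, 3416, 979 bp

Linear molecule, 2 cuts → 3 fragments:
  979 − 0 = 979 bp
  4395 − 979 = 3416 bp
  7840 − 4395 = 3445 bp
Sorted largest to smallest: 3445, 3416, 979 bp.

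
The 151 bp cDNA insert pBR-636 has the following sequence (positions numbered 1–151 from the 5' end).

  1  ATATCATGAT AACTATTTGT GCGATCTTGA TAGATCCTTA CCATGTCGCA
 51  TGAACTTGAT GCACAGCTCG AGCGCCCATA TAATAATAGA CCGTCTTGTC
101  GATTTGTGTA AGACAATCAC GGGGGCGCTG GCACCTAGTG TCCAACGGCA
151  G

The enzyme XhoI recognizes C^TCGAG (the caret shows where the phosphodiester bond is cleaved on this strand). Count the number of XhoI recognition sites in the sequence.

CTCGAG occurs starting at position 67.
XhoI cuts at 1 site.

1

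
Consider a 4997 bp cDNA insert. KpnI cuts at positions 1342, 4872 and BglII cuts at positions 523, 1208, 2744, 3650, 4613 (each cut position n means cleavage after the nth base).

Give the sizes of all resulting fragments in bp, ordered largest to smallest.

1402, 963, 906, 685, 523, 259, 134, 125 bp

Combined cut positions (sorted): 523, 1208, 1342, 2744, 3650, 4613, 4872.
Linear molecule, 7 cuts → 8 fragments:
  523 − 0 = 523 bp
  1208 − 523 = 685 bp
  1342 − 1208 = 134 bp
  2744 − 1342 = 1402 bp
  3650 − 2744 = 906 bp
  4613 − 3650 = 963 bp
  4872 − 4613 = 259 bp
  4997 − 4872 = 125 bp
Sorted largest to smallest: 1402, 963, 906, 685, 523, 259, 134, 125 bp.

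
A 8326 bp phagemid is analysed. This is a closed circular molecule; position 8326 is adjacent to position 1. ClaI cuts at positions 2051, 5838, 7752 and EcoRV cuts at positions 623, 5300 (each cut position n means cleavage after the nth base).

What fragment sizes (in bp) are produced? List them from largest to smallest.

Combined cut positions (sorted): 623, 2051, 5300, 5838, 7752.
Circular molecule, 5 cuts → 5 fragments:
  2051 − 623 = 1428 bp
  5300 − 2051 = 3249 bp
  5838 − 5300 = 538 bp
  7752 − 5838 = 1914 bp
  wrap: 8326 − 7752 + 623 = 1197 bp
Sorted largest to smallest: 3249, 1914, 1428, 1197, 538 bp.

3249, 1914, 1428, 1197, 538 bp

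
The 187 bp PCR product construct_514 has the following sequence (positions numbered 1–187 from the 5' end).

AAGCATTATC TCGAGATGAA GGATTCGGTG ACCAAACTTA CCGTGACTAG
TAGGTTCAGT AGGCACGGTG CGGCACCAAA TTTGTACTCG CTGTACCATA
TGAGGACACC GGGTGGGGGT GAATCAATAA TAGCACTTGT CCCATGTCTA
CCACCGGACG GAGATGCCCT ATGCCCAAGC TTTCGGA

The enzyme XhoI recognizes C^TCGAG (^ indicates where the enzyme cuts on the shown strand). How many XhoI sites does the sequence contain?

1

CTCGAG occurs starting at position 10.
XhoI cuts at 1 site.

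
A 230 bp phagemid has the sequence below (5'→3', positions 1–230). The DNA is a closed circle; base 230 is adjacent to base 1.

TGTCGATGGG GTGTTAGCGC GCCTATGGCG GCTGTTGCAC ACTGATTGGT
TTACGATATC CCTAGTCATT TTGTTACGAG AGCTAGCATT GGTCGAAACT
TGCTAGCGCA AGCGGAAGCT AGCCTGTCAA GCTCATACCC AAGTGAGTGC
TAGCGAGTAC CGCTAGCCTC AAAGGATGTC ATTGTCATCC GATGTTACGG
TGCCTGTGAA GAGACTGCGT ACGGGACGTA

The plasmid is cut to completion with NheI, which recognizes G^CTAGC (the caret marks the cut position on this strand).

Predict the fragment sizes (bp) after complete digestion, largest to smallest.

NheI sites (GCTAGC) start at positions 82, 102, 118, 149, 162.
NheI cuts after the first base of each site, so after positions 82, 102, 118, 149, 162.
Circular molecule, 5 cuts → 5 fragments:
  83–102 → 20 bp
  103–118 → 16 bp
  119–149 → 31 bp
  150–162 → 13 bp
  163–230 then 1–82 → 68 + 82 = 150 bp
Sorted largest to smallest: 150, 31, 20, 16, 13 bp.

150, 31, 20, 16, 13 bp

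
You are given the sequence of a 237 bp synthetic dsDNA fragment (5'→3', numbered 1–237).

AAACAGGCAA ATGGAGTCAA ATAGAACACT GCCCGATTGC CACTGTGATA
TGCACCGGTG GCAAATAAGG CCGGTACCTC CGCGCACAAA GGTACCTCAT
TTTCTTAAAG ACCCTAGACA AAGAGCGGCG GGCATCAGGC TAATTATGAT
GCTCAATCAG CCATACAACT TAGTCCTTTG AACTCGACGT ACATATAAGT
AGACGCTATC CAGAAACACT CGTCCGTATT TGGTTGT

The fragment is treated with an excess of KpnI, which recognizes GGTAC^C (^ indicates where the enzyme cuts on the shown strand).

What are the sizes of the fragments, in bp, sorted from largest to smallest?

142, 77, 18 bp

KpnI sites (GGTACC) start at positions 73, 91.
KpnI cuts after base 5 of each site (before the last base), so after positions 77, 95.
Linear molecule, 2 cuts → 3 fragments:
  1–77 → 77 bp
  78–95 → 18 bp
  96–237 → 142 bp
Sorted largest to smallest: 142, 77, 18 bp.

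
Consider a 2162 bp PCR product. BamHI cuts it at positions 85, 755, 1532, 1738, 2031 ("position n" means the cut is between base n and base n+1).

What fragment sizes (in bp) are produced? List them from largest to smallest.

777, 670, 293, 206, 131, 85 bp

Linear molecule, 5 cuts → 6 fragments:
  85 − 0 = 85 bp
  755 − 85 = 670 bp
  1532 − 755 = 777 bp
  1738 − 1532 = 206 bp
  2031 − 1738 = 293 bp
  2162 − 2031 = 131 bp
Sorted largest to smallest: 777, 670, 293, 206, 131, 85 bp.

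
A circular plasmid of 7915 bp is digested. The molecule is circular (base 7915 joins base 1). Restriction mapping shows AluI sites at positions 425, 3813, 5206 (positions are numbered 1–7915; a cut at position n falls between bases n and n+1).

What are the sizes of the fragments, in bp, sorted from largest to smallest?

3388, 3134, 1393 bp

Circular molecule, 3 cuts → 3 fragments:
  3813 − 425 = 3388 bp
  5206 − 3813 = 1393 bp
  wrap: 7915 − 5206 + 425 = 3134 bp
Sorted largest to smallest: 3388, 3134, 1393 bp.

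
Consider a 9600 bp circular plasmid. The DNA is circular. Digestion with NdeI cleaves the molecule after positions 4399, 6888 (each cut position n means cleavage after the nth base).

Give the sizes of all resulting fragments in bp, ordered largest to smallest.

7111, 2489 bp

Circular molecule, 2 cuts → 2 fragments:
  6888 − 4399 = 2489 bp
  wrap: 9600 − 6888 + 4399 = 7111 bp
Sorted largest to smallest: 7111, 2489 bp.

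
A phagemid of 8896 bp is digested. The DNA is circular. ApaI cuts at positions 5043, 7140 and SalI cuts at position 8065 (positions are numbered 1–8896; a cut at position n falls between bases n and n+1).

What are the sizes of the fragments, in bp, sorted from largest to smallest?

Combined cut positions (sorted): 5043, 7140, 8065.
Circular molecule, 3 cuts → 3 fragments:
  7140 − 5043 = 2097 bp
  8065 − 7140 = 925 bp
  wrap: 8896 − 8065 + 5043 = 5874 bp
Sorted largest to smallest: 5874, 2097, 925 bp.

5874, 2097, 925 bp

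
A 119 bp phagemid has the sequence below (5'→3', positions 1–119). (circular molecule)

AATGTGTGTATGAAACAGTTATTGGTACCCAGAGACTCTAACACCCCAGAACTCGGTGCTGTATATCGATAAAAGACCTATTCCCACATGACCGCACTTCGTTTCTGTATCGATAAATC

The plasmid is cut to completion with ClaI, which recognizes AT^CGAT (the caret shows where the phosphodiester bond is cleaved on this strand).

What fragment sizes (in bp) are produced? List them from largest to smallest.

ClaI sites (ATCGAT) start at positions 65, 109.
ClaI cuts after base 2 of each site, so after positions 66, 110.
Circular molecule, 2 cuts → 2 fragments:
  67–110 → 44 bp
  111–119 then 1–66 → 9 + 66 = 75 bp
Sorted largest to smallest: 75, 44 bp.

75, 44 bp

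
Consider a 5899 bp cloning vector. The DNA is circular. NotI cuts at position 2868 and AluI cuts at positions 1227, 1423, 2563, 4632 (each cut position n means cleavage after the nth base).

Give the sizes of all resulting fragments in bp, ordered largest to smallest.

2494, 1764, 1140, 305, 196 bp

Combined cut positions (sorted): 1227, 1423, 2563, 2868, 4632.
Circular molecule, 5 cuts → 5 fragments:
  1423 − 1227 = 196 bp
  2563 − 1423 = 1140 bp
  2868 − 2563 = 305 bp
  4632 − 2868 = 1764 bp
  wrap: 5899 − 4632 + 1227 = 2494 bp
Sorted largest to smallest: 2494, 1764, 1140, 305, 196 bp.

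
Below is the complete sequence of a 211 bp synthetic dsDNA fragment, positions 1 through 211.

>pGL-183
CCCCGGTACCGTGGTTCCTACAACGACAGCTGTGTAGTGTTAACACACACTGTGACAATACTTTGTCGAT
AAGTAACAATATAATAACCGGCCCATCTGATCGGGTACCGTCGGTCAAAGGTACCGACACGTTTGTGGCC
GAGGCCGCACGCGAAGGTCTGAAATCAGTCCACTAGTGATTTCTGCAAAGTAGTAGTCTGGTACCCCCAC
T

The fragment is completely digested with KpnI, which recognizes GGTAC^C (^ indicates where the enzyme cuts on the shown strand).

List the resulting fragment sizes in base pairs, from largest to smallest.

99, 80, 16, 9, 7 bp

KpnI sites (GGTACC) start at positions 5, 104, 120, 200.
KpnI cuts after base 5 of each site (before the last base), so after positions 9, 108, 124, 204.
Linear molecule, 4 cuts → 5 fragments:
  1–9 → 9 bp
  10–108 → 99 bp
  109–124 → 16 bp
  125–204 → 80 bp
  205–211 → 7 bp
Sorted largest to smallest: 99, 80, 16, 9, 7 bp.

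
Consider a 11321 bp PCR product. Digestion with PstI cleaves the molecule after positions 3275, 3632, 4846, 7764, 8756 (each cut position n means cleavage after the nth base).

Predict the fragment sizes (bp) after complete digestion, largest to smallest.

3275, 2918, 2565, 1214, 992, 357 bp

Linear molecule, 5 cuts → 6 fragments:
  3275 − 0 = 3275 bp
  3632 − 3275 = 357 bp
  4846 − 3632 = 1214 bp
  7764 − 4846 = 2918 bp
  8756 − 7764 = 992 bp
  11321 − 8756 = 2565 bp
Sorted largest to smallest: 3275, 2918, 2565, 1214, 992, 357 bp.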